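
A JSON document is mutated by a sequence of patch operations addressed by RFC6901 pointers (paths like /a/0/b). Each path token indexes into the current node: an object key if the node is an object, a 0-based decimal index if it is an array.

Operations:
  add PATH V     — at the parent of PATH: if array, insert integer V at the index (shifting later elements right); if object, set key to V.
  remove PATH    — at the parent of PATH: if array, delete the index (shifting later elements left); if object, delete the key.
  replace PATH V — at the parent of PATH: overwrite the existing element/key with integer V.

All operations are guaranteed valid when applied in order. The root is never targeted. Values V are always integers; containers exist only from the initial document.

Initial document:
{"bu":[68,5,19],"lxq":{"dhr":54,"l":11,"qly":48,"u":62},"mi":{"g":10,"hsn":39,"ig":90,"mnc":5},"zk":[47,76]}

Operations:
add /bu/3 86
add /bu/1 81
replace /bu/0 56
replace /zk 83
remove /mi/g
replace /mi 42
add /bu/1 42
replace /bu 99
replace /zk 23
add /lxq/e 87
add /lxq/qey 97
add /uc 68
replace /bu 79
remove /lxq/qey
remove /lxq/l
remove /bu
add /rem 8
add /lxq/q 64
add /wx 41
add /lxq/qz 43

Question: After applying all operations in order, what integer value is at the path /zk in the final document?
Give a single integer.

After op 1 (add /bu/3 86): {"bu":[68,5,19,86],"lxq":{"dhr":54,"l":11,"qly":48,"u":62},"mi":{"g":10,"hsn":39,"ig":90,"mnc":5},"zk":[47,76]}
After op 2 (add /bu/1 81): {"bu":[68,81,5,19,86],"lxq":{"dhr":54,"l":11,"qly":48,"u":62},"mi":{"g":10,"hsn":39,"ig":90,"mnc":5},"zk":[47,76]}
After op 3 (replace /bu/0 56): {"bu":[56,81,5,19,86],"lxq":{"dhr":54,"l":11,"qly":48,"u":62},"mi":{"g":10,"hsn":39,"ig":90,"mnc":5},"zk":[47,76]}
After op 4 (replace /zk 83): {"bu":[56,81,5,19,86],"lxq":{"dhr":54,"l":11,"qly":48,"u":62},"mi":{"g":10,"hsn":39,"ig":90,"mnc":5},"zk":83}
After op 5 (remove /mi/g): {"bu":[56,81,5,19,86],"lxq":{"dhr":54,"l":11,"qly":48,"u":62},"mi":{"hsn":39,"ig":90,"mnc":5},"zk":83}
After op 6 (replace /mi 42): {"bu":[56,81,5,19,86],"lxq":{"dhr":54,"l":11,"qly":48,"u":62},"mi":42,"zk":83}
After op 7 (add /bu/1 42): {"bu":[56,42,81,5,19,86],"lxq":{"dhr":54,"l":11,"qly":48,"u":62},"mi":42,"zk":83}
After op 8 (replace /bu 99): {"bu":99,"lxq":{"dhr":54,"l":11,"qly":48,"u":62},"mi":42,"zk":83}
After op 9 (replace /zk 23): {"bu":99,"lxq":{"dhr":54,"l":11,"qly":48,"u":62},"mi":42,"zk":23}
After op 10 (add /lxq/e 87): {"bu":99,"lxq":{"dhr":54,"e":87,"l":11,"qly":48,"u":62},"mi":42,"zk":23}
After op 11 (add /lxq/qey 97): {"bu":99,"lxq":{"dhr":54,"e":87,"l":11,"qey":97,"qly":48,"u":62},"mi":42,"zk":23}
After op 12 (add /uc 68): {"bu":99,"lxq":{"dhr":54,"e":87,"l":11,"qey":97,"qly":48,"u":62},"mi":42,"uc":68,"zk":23}
After op 13 (replace /bu 79): {"bu":79,"lxq":{"dhr":54,"e":87,"l":11,"qey":97,"qly":48,"u":62},"mi":42,"uc":68,"zk":23}
After op 14 (remove /lxq/qey): {"bu":79,"lxq":{"dhr":54,"e":87,"l":11,"qly":48,"u":62},"mi":42,"uc":68,"zk":23}
After op 15 (remove /lxq/l): {"bu":79,"lxq":{"dhr":54,"e":87,"qly":48,"u":62},"mi":42,"uc":68,"zk":23}
After op 16 (remove /bu): {"lxq":{"dhr":54,"e":87,"qly":48,"u":62},"mi":42,"uc":68,"zk":23}
After op 17 (add /rem 8): {"lxq":{"dhr":54,"e":87,"qly":48,"u":62},"mi":42,"rem":8,"uc":68,"zk":23}
After op 18 (add /lxq/q 64): {"lxq":{"dhr":54,"e":87,"q":64,"qly":48,"u":62},"mi":42,"rem":8,"uc":68,"zk":23}
After op 19 (add /wx 41): {"lxq":{"dhr":54,"e":87,"q":64,"qly":48,"u":62},"mi":42,"rem":8,"uc":68,"wx":41,"zk":23}
After op 20 (add /lxq/qz 43): {"lxq":{"dhr":54,"e":87,"q":64,"qly":48,"qz":43,"u":62},"mi":42,"rem":8,"uc":68,"wx":41,"zk":23}
Value at /zk: 23

Answer: 23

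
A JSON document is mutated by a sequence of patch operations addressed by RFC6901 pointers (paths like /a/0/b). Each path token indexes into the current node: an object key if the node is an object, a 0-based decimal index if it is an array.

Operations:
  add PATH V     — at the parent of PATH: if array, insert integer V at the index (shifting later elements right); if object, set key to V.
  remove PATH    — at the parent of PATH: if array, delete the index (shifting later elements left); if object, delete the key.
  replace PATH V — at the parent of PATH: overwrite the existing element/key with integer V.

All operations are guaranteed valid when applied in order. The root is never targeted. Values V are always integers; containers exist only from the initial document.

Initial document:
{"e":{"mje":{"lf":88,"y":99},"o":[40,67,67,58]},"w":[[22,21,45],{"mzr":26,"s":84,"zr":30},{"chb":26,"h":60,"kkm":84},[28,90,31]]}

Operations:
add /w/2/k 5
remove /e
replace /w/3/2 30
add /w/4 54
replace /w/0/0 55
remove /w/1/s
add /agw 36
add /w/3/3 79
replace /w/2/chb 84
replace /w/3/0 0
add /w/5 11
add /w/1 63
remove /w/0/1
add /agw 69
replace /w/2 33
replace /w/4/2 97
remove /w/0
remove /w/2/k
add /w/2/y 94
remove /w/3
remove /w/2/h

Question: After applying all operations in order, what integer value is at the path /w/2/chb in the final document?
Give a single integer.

After op 1 (add /w/2/k 5): {"e":{"mje":{"lf":88,"y":99},"o":[40,67,67,58]},"w":[[22,21,45],{"mzr":26,"s":84,"zr":30},{"chb":26,"h":60,"k":5,"kkm":84},[28,90,31]]}
After op 2 (remove /e): {"w":[[22,21,45],{"mzr":26,"s":84,"zr":30},{"chb":26,"h":60,"k":5,"kkm":84},[28,90,31]]}
After op 3 (replace /w/3/2 30): {"w":[[22,21,45],{"mzr":26,"s":84,"zr":30},{"chb":26,"h":60,"k":5,"kkm":84},[28,90,30]]}
After op 4 (add /w/4 54): {"w":[[22,21,45],{"mzr":26,"s":84,"zr":30},{"chb":26,"h":60,"k":5,"kkm":84},[28,90,30],54]}
After op 5 (replace /w/0/0 55): {"w":[[55,21,45],{"mzr":26,"s":84,"zr":30},{"chb":26,"h":60,"k":5,"kkm":84},[28,90,30],54]}
After op 6 (remove /w/1/s): {"w":[[55,21,45],{"mzr":26,"zr":30},{"chb":26,"h":60,"k":5,"kkm":84},[28,90,30],54]}
After op 7 (add /agw 36): {"agw":36,"w":[[55,21,45],{"mzr":26,"zr":30},{"chb":26,"h":60,"k":5,"kkm":84},[28,90,30],54]}
After op 8 (add /w/3/3 79): {"agw":36,"w":[[55,21,45],{"mzr":26,"zr":30},{"chb":26,"h":60,"k":5,"kkm":84},[28,90,30,79],54]}
After op 9 (replace /w/2/chb 84): {"agw":36,"w":[[55,21,45],{"mzr":26,"zr":30},{"chb":84,"h":60,"k":5,"kkm":84},[28,90,30,79],54]}
After op 10 (replace /w/3/0 0): {"agw":36,"w":[[55,21,45],{"mzr":26,"zr":30},{"chb":84,"h":60,"k":5,"kkm":84},[0,90,30,79],54]}
After op 11 (add /w/5 11): {"agw":36,"w":[[55,21,45],{"mzr":26,"zr":30},{"chb":84,"h":60,"k":5,"kkm":84},[0,90,30,79],54,11]}
After op 12 (add /w/1 63): {"agw":36,"w":[[55,21,45],63,{"mzr":26,"zr":30},{"chb":84,"h":60,"k":5,"kkm":84},[0,90,30,79],54,11]}
After op 13 (remove /w/0/1): {"agw":36,"w":[[55,45],63,{"mzr":26,"zr":30},{"chb":84,"h":60,"k":5,"kkm":84},[0,90,30,79],54,11]}
After op 14 (add /agw 69): {"agw":69,"w":[[55,45],63,{"mzr":26,"zr":30},{"chb":84,"h":60,"k":5,"kkm":84},[0,90,30,79],54,11]}
After op 15 (replace /w/2 33): {"agw":69,"w":[[55,45],63,33,{"chb":84,"h":60,"k":5,"kkm":84},[0,90,30,79],54,11]}
After op 16 (replace /w/4/2 97): {"agw":69,"w":[[55,45],63,33,{"chb":84,"h":60,"k":5,"kkm":84},[0,90,97,79],54,11]}
After op 17 (remove /w/0): {"agw":69,"w":[63,33,{"chb":84,"h":60,"k":5,"kkm":84},[0,90,97,79],54,11]}
After op 18 (remove /w/2/k): {"agw":69,"w":[63,33,{"chb":84,"h":60,"kkm":84},[0,90,97,79],54,11]}
After op 19 (add /w/2/y 94): {"agw":69,"w":[63,33,{"chb":84,"h":60,"kkm":84,"y":94},[0,90,97,79],54,11]}
After op 20 (remove /w/3): {"agw":69,"w":[63,33,{"chb":84,"h":60,"kkm":84,"y":94},54,11]}
After op 21 (remove /w/2/h): {"agw":69,"w":[63,33,{"chb":84,"kkm":84,"y":94},54,11]}
Value at /w/2/chb: 84

Answer: 84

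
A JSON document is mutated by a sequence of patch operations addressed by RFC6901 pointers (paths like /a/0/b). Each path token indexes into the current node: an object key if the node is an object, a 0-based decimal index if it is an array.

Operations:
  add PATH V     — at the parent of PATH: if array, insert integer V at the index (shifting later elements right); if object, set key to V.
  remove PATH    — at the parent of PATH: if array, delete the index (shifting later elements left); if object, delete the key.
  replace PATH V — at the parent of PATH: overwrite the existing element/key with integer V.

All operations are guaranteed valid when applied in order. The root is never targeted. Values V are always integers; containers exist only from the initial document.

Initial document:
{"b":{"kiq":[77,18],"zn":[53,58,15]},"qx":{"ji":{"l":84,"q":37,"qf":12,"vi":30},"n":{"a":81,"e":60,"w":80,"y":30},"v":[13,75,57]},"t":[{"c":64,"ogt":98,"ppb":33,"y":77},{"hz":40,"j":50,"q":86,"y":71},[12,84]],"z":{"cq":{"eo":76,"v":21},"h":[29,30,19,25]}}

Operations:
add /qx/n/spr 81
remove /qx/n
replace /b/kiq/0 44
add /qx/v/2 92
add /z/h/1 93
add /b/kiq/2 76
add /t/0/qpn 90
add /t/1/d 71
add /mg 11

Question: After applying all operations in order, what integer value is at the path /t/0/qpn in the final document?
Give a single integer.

After op 1 (add /qx/n/spr 81): {"b":{"kiq":[77,18],"zn":[53,58,15]},"qx":{"ji":{"l":84,"q":37,"qf":12,"vi":30},"n":{"a":81,"e":60,"spr":81,"w":80,"y":30},"v":[13,75,57]},"t":[{"c":64,"ogt":98,"ppb":33,"y":77},{"hz":40,"j":50,"q":86,"y":71},[12,84]],"z":{"cq":{"eo":76,"v":21},"h":[29,30,19,25]}}
After op 2 (remove /qx/n): {"b":{"kiq":[77,18],"zn":[53,58,15]},"qx":{"ji":{"l":84,"q":37,"qf":12,"vi":30},"v":[13,75,57]},"t":[{"c":64,"ogt":98,"ppb":33,"y":77},{"hz":40,"j":50,"q":86,"y":71},[12,84]],"z":{"cq":{"eo":76,"v":21},"h":[29,30,19,25]}}
After op 3 (replace /b/kiq/0 44): {"b":{"kiq":[44,18],"zn":[53,58,15]},"qx":{"ji":{"l":84,"q":37,"qf":12,"vi":30},"v":[13,75,57]},"t":[{"c":64,"ogt":98,"ppb":33,"y":77},{"hz":40,"j":50,"q":86,"y":71},[12,84]],"z":{"cq":{"eo":76,"v":21},"h":[29,30,19,25]}}
After op 4 (add /qx/v/2 92): {"b":{"kiq":[44,18],"zn":[53,58,15]},"qx":{"ji":{"l":84,"q":37,"qf":12,"vi":30},"v":[13,75,92,57]},"t":[{"c":64,"ogt":98,"ppb":33,"y":77},{"hz":40,"j":50,"q":86,"y":71},[12,84]],"z":{"cq":{"eo":76,"v":21},"h":[29,30,19,25]}}
After op 5 (add /z/h/1 93): {"b":{"kiq":[44,18],"zn":[53,58,15]},"qx":{"ji":{"l":84,"q":37,"qf":12,"vi":30},"v":[13,75,92,57]},"t":[{"c":64,"ogt":98,"ppb":33,"y":77},{"hz":40,"j":50,"q":86,"y":71},[12,84]],"z":{"cq":{"eo":76,"v":21},"h":[29,93,30,19,25]}}
After op 6 (add /b/kiq/2 76): {"b":{"kiq":[44,18,76],"zn":[53,58,15]},"qx":{"ji":{"l":84,"q":37,"qf":12,"vi":30},"v":[13,75,92,57]},"t":[{"c":64,"ogt":98,"ppb":33,"y":77},{"hz":40,"j":50,"q":86,"y":71},[12,84]],"z":{"cq":{"eo":76,"v":21},"h":[29,93,30,19,25]}}
After op 7 (add /t/0/qpn 90): {"b":{"kiq":[44,18,76],"zn":[53,58,15]},"qx":{"ji":{"l":84,"q":37,"qf":12,"vi":30},"v":[13,75,92,57]},"t":[{"c":64,"ogt":98,"ppb":33,"qpn":90,"y":77},{"hz":40,"j":50,"q":86,"y":71},[12,84]],"z":{"cq":{"eo":76,"v":21},"h":[29,93,30,19,25]}}
After op 8 (add /t/1/d 71): {"b":{"kiq":[44,18,76],"zn":[53,58,15]},"qx":{"ji":{"l":84,"q":37,"qf":12,"vi":30},"v":[13,75,92,57]},"t":[{"c":64,"ogt":98,"ppb":33,"qpn":90,"y":77},{"d":71,"hz":40,"j":50,"q":86,"y":71},[12,84]],"z":{"cq":{"eo":76,"v":21},"h":[29,93,30,19,25]}}
After op 9 (add /mg 11): {"b":{"kiq":[44,18,76],"zn":[53,58,15]},"mg":11,"qx":{"ji":{"l":84,"q":37,"qf":12,"vi":30},"v":[13,75,92,57]},"t":[{"c":64,"ogt":98,"ppb":33,"qpn":90,"y":77},{"d":71,"hz":40,"j":50,"q":86,"y":71},[12,84]],"z":{"cq":{"eo":76,"v":21},"h":[29,93,30,19,25]}}
Value at /t/0/qpn: 90

Answer: 90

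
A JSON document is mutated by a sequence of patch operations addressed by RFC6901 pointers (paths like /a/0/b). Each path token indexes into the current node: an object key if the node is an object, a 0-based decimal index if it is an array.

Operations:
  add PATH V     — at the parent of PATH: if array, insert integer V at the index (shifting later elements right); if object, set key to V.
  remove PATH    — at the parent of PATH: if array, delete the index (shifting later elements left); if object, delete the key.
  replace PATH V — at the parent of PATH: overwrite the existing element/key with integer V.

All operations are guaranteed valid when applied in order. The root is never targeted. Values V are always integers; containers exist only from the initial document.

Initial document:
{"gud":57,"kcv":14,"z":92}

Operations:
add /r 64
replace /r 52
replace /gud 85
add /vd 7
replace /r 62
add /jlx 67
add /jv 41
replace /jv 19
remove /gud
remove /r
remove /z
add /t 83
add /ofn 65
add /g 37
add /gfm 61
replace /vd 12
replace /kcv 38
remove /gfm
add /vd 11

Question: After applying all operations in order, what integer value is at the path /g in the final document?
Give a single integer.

After op 1 (add /r 64): {"gud":57,"kcv":14,"r":64,"z":92}
After op 2 (replace /r 52): {"gud":57,"kcv":14,"r":52,"z":92}
After op 3 (replace /gud 85): {"gud":85,"kcv":14,"r":52,"z":92}
After op 4 (add /vd 7): {"gud":85,"kcv":14,"r":52,"vd":7,"z":92}
After op 5 (replace /r 62): {"gud":85,"kcv":14,"r":62,"vd":7,"z":92}
After op 6 (add /jlx 67): {"gud":85,"jlx":67,"kcv":14,"r":62,"vd":7,"z":92}
After op 7 (add /jv 41): {"gud":85,"jlx":67,"jv":41,"kcv":14,"r":62,"vd":7,"z":92}
After op 8 (replace /jv 19): {"gud":85,"jlx":67,"jv":19,"kcv":14,"r":62,"vd":7,"z":92}
After op 9 (remove /gud): {"jlx":67,"jv":19,"kcv":14,"r":62,"vd":7,"z":92}
After op 10 (remove /r): {"jlx":67,"jv":19,"kcv":14,"vd":7,"z":92}
After op 11 (remove /z): {"jlx":67,"jv":19,"kcv":14,"vd":7}
After op 12 (add /t 83): {"jlx":67,"jv":19,"kcv":14,"t":83,"vd":7}
After op 13 (add /ofn 65): {"jlx":67,"jv":19,"kcv":14,"ofn":65,"t":83,"vd":7}
After op 14 (add /g 37): {"g":37,"jlx":67,"jv":19,"kcv":14,"ofn":65,"t":83,"vd":7}
After op 15 (add /gfm 61): {"g":37,"gfm":61,"jlx":67,"jv":19,"kcv":14,"ofn":65,"t":83,"vd":7}
After op 16 (replace /vd 12): {"g":37,"gfm":61,"jlx":67,"jv":19,"kcv":14,"ofn":65,"t":83,"vd":12}
After op 17 (replace /kcv 38): {"g":37,"gfm":61,"jlx":67,"jv":19,"kcv":38,"ofn":65,"t":83,"vd":12}
After op 18 (remove /gfm): {"g":37,"jlx":67,"jv":19,"kcv":38,"ofn":65,"t":83,"vd":12}
After op 19 (add /vd 11): {"g":37,"jlx":67,"jv":19,"kcv":38,"ofn":65,"t":83,"vd":11}
Value at /g: 37

Answer: 37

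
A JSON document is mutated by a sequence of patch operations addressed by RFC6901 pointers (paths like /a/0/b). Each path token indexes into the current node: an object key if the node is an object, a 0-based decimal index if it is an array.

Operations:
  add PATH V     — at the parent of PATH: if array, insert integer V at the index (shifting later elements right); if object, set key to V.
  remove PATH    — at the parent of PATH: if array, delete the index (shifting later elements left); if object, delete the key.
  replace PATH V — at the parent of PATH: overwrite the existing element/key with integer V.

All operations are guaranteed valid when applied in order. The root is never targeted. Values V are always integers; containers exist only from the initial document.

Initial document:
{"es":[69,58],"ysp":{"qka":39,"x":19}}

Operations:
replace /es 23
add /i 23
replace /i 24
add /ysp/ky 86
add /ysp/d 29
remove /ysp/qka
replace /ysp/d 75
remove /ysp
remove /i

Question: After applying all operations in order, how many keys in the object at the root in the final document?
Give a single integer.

Answer: 1

Derivation:
After op 1 (replace /es 23): {"es":23,"ysp":{"qka":39,"x":19}}
After op 2 (add /i 23): {"es":23,"i":23,"ysp":{"qka":39,"x":19}}
After op 3 (replace /i 24): {"es":23,"i":24,"ysp":{"qka":39,"x":19}}
After op 4 (add /ysp/ky 86): {"es":23,"i":24,"ysp":{"ky":86,"qka":39,"x":19}}
After op 5 (add /ysp/d 29): {"es":23,"i":24,"ysp":{"d":29,"ky":86,"qka":39,"x":19}}
After op 6 (remove /ysp/qka): {"es":23,"i":24,"ysp":{"d":29,"ky":86,"x":19}}
After op 7 (replace /ysp/d 75): {"es":23,"i":24,"ysp":{"d":75,"ky":86,"x":19}}
After op 8 (remove /ysp): {"es":23,"i":24}
After op 9 (remove /i): {"es":23}
Size at the root: 1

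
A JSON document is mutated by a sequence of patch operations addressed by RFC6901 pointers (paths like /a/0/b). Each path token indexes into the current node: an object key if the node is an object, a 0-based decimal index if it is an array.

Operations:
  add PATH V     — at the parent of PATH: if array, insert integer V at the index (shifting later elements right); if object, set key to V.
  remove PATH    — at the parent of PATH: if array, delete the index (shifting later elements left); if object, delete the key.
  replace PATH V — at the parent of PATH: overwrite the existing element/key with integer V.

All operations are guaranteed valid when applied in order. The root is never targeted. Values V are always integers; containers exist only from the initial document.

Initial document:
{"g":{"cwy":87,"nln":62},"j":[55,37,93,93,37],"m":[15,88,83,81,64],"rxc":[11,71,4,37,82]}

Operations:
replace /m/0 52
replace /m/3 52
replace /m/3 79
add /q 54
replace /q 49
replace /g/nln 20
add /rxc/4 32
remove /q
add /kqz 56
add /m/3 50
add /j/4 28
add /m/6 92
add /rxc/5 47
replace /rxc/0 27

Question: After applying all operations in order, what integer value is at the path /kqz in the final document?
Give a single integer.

After op 1 (replace /m/0 52): {"g":{"cwy":87,"nln":62},"j":[55,37,93,93,37],"m":[52,88,83,81,64],"rxc":[11,71,4,37,82]}
After op 2 (replace /m/3 52): {"g":{"cwy":87,"nln":62},"j":[55,37,93,93,37],"m":[52,88,83,52,64],"rxc":[11,71,4,37,82]}
After op 3 (replace /m/3 79): {"g":{"cwy":87,"nln":62},"j":[55,37,93,93,37],"m":[52,88,83,79,64],"rxc":[11,71,4,37,82]}
After op 4 (add /q 54): {"g":{"cwy":87,"nln":62},"j":[55,37,93,93,37],"m":[52,88,83,79,64],"q":54,"rxc":[11,71,4,37,82]}
After op 5 (replace /q 49): {"g":{"cwy":87,"nln":62},"j":[55,37,93,93,37],"m":[52,88,83,79,64],"q":49,"rxc":[11,71,4,37,82]}
After op 6 (replace /g/nln 20): {"g":{"cwy":87,"nln":20},"j":[55,37,93,93,37],"m":[52,88,83,79,64],"q":49,"rxc":[11,71,4,37,82]}
After op 7 (add /rxc/4 32): {"g":{"cwy":87,"nln":20},"j":[55,37,93,93,37],"m":[52,88,83,79,64],"q":49,"rxc":[11,71,4,37,32,82]}
After op 8 (remove /q): {"g":{"cwy":87,"nln":20},"j":[55,37,93,93,37],"m":[52,88,83,79,64],"rxc":[11,71,4,37,32,82]}
After op 9 (add /kqz 56): {"g":{"cwy":87,"nln":20},"j":[55,37,93,93,37],"kqz":56,"m":[52,88,83,79,64],"rxc":[11,71,4,37,32,82]}
After op 10 (add /m/3 50): {"g":{"cwy":87,"nln":20},"j":[55,37,93,93,37],"kqz":56,"m":[52,88,83,50,79,64],"rxc":[11,71,4,37,32,82]}
After op 11 (add /j/4 28): {"g":{"cwy":87,"nln":20},"j":[55,37,93,93,28,37],"kqz":56,"m":[52,88,83,50,79,64],"rxc":[11,71,4,37,32,82]}
After op 12 (add /m/6 92): {"g":{"cwy":87,"nln":20},"j":[55,37,93,93,28,37],"kqz":56,"m":[52,88,83,50,79,64,92],"rxc":[11,71,4,37,32,82]}
After op 13 (add /rxc/5 47): {"g":{"cwy":87,"nln":20},"j":[55,37,93,93,28,37],"kqz":56,"m":[52,88,83,50,79,64,92],"rxc":[11,71,4,37,32,47,82]}
After op 14 (replace /rxc/0 27): {"g":{"cwy":87,"nln":20},"j":[55,37,93,93,28,37],"kqz":56,"m":[52,88,83,50,79,64,92],"rxc":[27,71,4,37,32,47,82]}
Value at /kqz: 56

Answer: 56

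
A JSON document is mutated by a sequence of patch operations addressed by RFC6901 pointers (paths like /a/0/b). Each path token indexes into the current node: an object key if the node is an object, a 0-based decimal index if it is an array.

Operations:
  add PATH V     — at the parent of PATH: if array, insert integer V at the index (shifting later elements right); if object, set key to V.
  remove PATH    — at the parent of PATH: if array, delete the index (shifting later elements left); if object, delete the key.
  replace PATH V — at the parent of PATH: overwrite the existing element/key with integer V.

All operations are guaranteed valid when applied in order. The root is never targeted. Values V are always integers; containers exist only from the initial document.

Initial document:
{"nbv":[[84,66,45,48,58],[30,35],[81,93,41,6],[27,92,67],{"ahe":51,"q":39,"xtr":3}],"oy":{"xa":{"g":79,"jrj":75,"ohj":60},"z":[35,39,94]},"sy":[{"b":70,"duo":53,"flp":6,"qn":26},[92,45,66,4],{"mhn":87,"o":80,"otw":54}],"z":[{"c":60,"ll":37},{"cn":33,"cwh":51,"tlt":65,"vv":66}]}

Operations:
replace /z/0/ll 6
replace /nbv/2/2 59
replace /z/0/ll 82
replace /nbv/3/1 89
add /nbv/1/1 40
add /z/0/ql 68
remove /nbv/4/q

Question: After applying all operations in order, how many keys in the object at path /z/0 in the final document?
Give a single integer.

Answer: 3

Derivation:
After op 1 (replace /z/0/ll 6): {"nbv":[[84,66,45,48,58],[30,35],[81,93,41,6],[27,92,67],{"ahe":51,"q":39,"xtr":3}],"oy":{"xa":{"g":79,"jrj":75,"ohj":60},"z":[35,39,94]},"sy":[{"b":70,"duo":53,"flp":6,"qn":26},[92,45,66,4],{"mhn":87,"o":80,"otw":54}],"z":[{"c":60,"ll":6},{"cn":33,"cwh":51,"tlt":65,"vv":66}]}
After op 2 (replace /nbv/2/2 59): {"nbv":[[84,66,45,48,58],[30,35],[81,93,59,6],[27,92,67],{"ahe":51,"q":39,"xtr":3}],"oy":{"xa":{"g":79,"jrj":75,"ohj":60},"z":[35,39,94]},"sy":[{"b":70,"duo":53,"flp":6,"qn":26},[92,45,66,4],{"mhn":87,"o":80,"otw":54}],"z":[{"c":60,"ll":6},{"cn":33,"cwh":51,"tlt":65,"vv":66}]}
After op 3 (replace /z/0/ll 82): {"nbv":[[84,66,45,48,58],[30,35],[81,93,59,6],[27,92,67],{"ahe":51,"q":39,"xtr":3}],"oy":{"xa":{"g":79,"jrj":75,"ohj":60},"z":[35,39,94]},"sy":[{"b":70,"duo":53,"flp":6,"qn":26},[92,45,66,4],{"mhn":87,"o":80,"otw":54}],"z":[{"c":60,"ll":82},{"cn":33,"cwh":51,"tlt":65,"vv":66}]}
After op 4 (replace /nbv/3/1 89): {"nbv":[[84,66,45,48,58],[30,35],[81,93,59,6],[27,89,67],{"ahe":51,"q":39,"xtr":3}],"oy":{"xa":{"g":79,"jrj":75,"ohj":60},"z":[35,39,94]},"sy":[{"b":70,"duo":53,"flp":6,"qn":26},[92,45,66,4],{"mhn":87,"o":80,"otw":54}],"z":[{"c":60,"ll":82},{"cn":33,"cwh":51,"tlt":65,"vv":66}]}
After op 5 (add /nbv/1/1 40): {"nbv":[[84,66,45,48,58],[30,40,35],[81,93,59,6],[27,89,67],{"ahe":51,"q":39,"xtr":3}],"oy":{"xa":{"g":79,"jrj":75,"ohj":60},"z":[35,39,94]},"sy":[{"b":70,"duo":53,"flp":6,"qn":26},[92,45,66,4],{"mhn":87,"o":80,"otw":54}],"z":[{"c":60,"ll":82},{"cn":33,"cwh":51,"tlt":65,"vv":66}]}
After op 6 (add /z/0/ql 68): {"nbv":[[84,66,45,48,58],[30,40,35],[81,93,59,6],[27,89,67],{"ahe":51,"q":39,"xtr":3}],"oy":{"xa":{"g":79,"jrj":75,"ohj":60},"z":[35,39,94]},"sy":[{"b":70,"duo":53,"flp":6,"qn":26},[92,45,66,4],{"mhn":87,"o":80,"otw":54}],"z":[{"c":60,"ll":82,"ql":68},{"cn":33,"cwh":51,"tlt":65,"vv":66}]}
After op 7 (remove /nbv/4/q): {"nbv":[[84,66,45,48,58],[30,40,35],[81,93,59,6],[27,89,67],{"ahe":51,"xtr":3}],"oy":{"xa":{"g":79,"jrj":75,"ohj":60},"z":[35,39,94]},"sy":[{"b":70,"duo":53,"flp":6,"qn":26},[92,45,66,4],{"mhn":87,"o":80,"otw":54}],"z":[{"c":60,"ll":82,"ql":68},{"cn":33,"cwh":51,"tlt":65,"vv":66}]}
Size at path /z/0: 3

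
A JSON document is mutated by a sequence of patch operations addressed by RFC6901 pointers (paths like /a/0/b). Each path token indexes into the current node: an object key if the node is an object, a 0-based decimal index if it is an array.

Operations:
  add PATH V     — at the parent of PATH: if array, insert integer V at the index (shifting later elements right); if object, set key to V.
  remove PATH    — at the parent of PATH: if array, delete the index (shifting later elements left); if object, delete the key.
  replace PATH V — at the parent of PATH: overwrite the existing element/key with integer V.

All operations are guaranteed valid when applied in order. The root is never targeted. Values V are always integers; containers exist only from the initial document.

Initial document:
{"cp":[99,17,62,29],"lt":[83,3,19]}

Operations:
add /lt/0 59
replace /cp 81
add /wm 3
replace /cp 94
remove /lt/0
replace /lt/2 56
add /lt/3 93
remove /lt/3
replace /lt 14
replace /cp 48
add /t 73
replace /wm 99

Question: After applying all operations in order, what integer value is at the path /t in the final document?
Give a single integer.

Answer: 73

Derivation:
After op 1 (add /lt/0 59): {"cp":[99,17,62,29],"lt":[59,83,3,19]}
After op 2 (replace /cp 81): {"cp":81,"lt":[59,83,3,19]}
After op 3 (add /wm 3): {"cp":81,"lt":[59,83,3,19],"wm":3}
After op 4 (replace /cp 94): {"cp":94,"lt":[59,83,3,19],"wm":3}
After op 5 (remove /lt/0): {"cp":94,"lt":[83,3,19],"wm":3}
After op 6 (replace /lt/2 56): {"cp":94,"lt":[83,3,56],"wm":3}
After op 7 (add /lt/3 93): {"cp":94,"lt":[83,3,56,93],"wm":3}
After op 8 (remove /lt/3): {"cp":94,"lt":[83,3,56],"wm":3}
After op 9 (replace /lt 14): {"cp":94,"lt":14,"wm":3}
After op 10 (replace /cp 48): {"cp":48,"lt":14,"wm":3}
After op 11 (add /t 73): {"cp":48,"lt":14,"t":73,"wm":3}
After op 12 (replace /wm 99): {"cp":48,"lt":14,"t":73,"wm":99}
Value at /t: 73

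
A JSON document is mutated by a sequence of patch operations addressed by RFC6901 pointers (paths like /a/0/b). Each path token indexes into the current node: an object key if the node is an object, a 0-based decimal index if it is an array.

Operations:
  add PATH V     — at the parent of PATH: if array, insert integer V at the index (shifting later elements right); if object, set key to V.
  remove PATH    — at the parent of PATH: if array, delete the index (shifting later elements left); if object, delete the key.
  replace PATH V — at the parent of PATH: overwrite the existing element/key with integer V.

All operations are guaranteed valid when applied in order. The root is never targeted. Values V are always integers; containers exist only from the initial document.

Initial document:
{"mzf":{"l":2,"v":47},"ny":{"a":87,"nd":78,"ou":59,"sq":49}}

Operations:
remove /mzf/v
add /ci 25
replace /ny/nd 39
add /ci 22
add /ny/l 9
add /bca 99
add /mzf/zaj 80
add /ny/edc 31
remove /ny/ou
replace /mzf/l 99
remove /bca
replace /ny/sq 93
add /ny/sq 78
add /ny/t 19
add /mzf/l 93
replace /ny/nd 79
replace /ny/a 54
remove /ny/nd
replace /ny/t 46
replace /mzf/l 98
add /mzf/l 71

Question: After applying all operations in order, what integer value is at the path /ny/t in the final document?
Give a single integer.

Answer: 46

Derivation:
After op 1 (remove /mzf/v): {"mzf":{"l":2},"ny":{"a":87,"nd":78,"ou":59,"sq":49}}
After op 2 (add /ci 25): {"ci":25,"mzf":{"l":2},"ny":{"a":87,"nd":78,"ou":59,"sq":49}}
After op 3 (replace /ny/nd 39): {"ci":25,"mzf":{"l":2},"ny":{"a":87,"nd":39,"ou":59,"sq":49}}
After op 4 (add /ci 22): {"ci":22,"mzf":{"l":2},"ny":{"a":87,"nd":39,"ou":59,"sq":49}}
After op 5 (add /ny/l 9): {"ci":22,"mzf":{"l":2},"ny":{"a":87,"l":9,"nd":39,"ou":59,"sq":49}}
After op 6 (add /bca 99): {"bca":99,"ci":22,"mzf":{"l":2},"ny":{"a":87,"l":9,"nd":39,"ou":59,"sq":49}}
After op 7 (add /mzf/zaj 80): {"bca":99,"ci":22,"mzf":{"l":2,"zaj":80},"ny":{"a":87,"l":9,"nd":39,"ou":59,"sq":49}}
After op 8 (add /ny/edc 31): {"bca":99,"ci":22,"mzf":{"l":2,"zaj":80},"ny":{"a":87,"edc":31,"l":9,"nd":39,"ou":59,"sq":49}}
After op 9 (remove /ny/ou): {"bca":99,"ci":22,"mzf":{"l":2,"zaj":80},"ny":{"a":87,"edc":31,"l":9,"nd":39,"sq":49}}
After op 10 (replace /mzf/l 99): {"bca":99,"ci":22,"mzf":{"l":99,"zaj":80},"ny":{"a":87,"edc":31,"l":9,"nd":39,"sq":49}}
After op 11 (remove /bca): {"ci":22,"mzf":{"l":99,"zaj":80},"ny":{"a":87,"edc":31,"l":9,"nd":39,"sq":49}}
After op 12 (replace /ny/sq 93): {"ci":22,"mzf":{"l":99,"zaj":80},"ny":{"a":87,"edc":31,"l":9,"nd":39,"sq":93}}
After op 13 (add /ny/sq 78): {"ci":22,"mzf":{"l":99,"zaj":80},"ny":{"a":87,"edc":31,"l":9,"nd":39,"sq":78}}
After op 14 (add /ny/t 19): {"ci":22,"mzf":{"l":99,"zaj":80},"ny":{"a":87,"edc":31,"l":9,"nd":39,"sq":78,"t":19}}
After op 15 (add /mzf/l 93): {"ci":22,"mzf":{"l":93,"zaj":80},"ny":{"a":87,"edc":31,"l":9,"nd":39,"sq":78,"t":19}}
After op 16 (replace /ny/nd 79): {"ci":22,"mzf":{"l":93,"zaj":80},"ny":{"a":87,"edc":31,"l":9,"nd":79,"sq":78,"t":19}}
After op 17 (replace /ny/a 54): {"ci":22,"mzf":{"l":93,"zaj":80},"ny":{"a":54,"edc":31,"l":9,"nd":79,"sq":78,"t":19}}
After op 18 (remove /ny/nd): {"ci":22,"mzf":{"l":93,"zaj":80},"ny":{"a":54,"edc":31,"l":9,"sq":78,"t":19}}
After op 19 (replace /ny/t 46): {"ci":22,"mzf":{"l":93,"zaj":80},"ny":{"a":54,"edc":31,"l":9,"sq":78,"t":46}}
After op 20 (replace /mzf/l 98): {"ci":22,"mzf":{"l":98,"zaj":80},"ny":{"a":54,"edc":31,"l":9,"sq":78,"t":46}}
After op 21 (add /mzf/l 71): {"ci":22,"mzf":{"l":71,"zaj":80},"ny":{"a":54,"edc":31,"l":9,"sq":78,"t":46}}
Value at /ny/t: 46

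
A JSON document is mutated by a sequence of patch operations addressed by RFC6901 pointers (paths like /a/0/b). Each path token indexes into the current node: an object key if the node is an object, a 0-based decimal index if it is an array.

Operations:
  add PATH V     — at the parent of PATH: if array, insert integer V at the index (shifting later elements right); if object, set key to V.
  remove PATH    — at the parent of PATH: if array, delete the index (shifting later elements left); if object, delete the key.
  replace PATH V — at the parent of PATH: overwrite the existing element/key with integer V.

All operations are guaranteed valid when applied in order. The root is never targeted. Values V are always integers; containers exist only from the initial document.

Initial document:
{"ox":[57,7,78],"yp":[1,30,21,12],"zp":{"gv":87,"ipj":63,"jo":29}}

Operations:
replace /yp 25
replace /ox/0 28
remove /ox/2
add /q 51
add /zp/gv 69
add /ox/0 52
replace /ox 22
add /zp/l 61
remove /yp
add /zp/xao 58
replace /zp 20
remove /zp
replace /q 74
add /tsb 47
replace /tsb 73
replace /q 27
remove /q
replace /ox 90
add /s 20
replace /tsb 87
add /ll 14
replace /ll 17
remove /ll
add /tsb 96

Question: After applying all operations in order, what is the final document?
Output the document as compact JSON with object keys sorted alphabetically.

Answer: {"ox":90,"s":20,"tsb":96}

Derivation:
After op 1 (replace /yp 25): {"ox":[57,7,78],"yp":25,"zp":{"gv":87,"ipj":63,"jo":29}}
After op 2 (replace /ox/0 28): {"ox":[28,7,78],"yp":25,"zp":{"gv":87,"ipj":63,"jo":29}}
After op 3 (remove /ox/2): {"ox":[28,7],"yp":25,"zp":{"gv":87,"ipj":63,"jo":29}}
After op 4 (add /q 51): {"ox":[28,7],"q":51,"yp":25,"zp":{"gv":87,"ipj":63,"jo":29}}
After op 5 (add /zp/gv 69): {"ox":[28,7],"q":51,"yp":25,"zp":{"gv":69,"ipj":63,"jo":29}}
After op 6 (add /ox/0 52): {"ox":[52,28,7],"q":51,"yp":25,"zp":{"gv":69,"ipj":63,"jo":29}}
After op 7 (replace /ox 22): {"ox":22,"q":51,"yp":25,"zp":{"gv":69,"ipj":63,"jo":29}}
After op 8 (add /zp/l 61): {"ox":22,"q":51,"yp":25,"zp":{"gv":69,"ipj":63,"jo":29,"l":61}}
After op 9 (remove /yp): {"ox":22,"q":51,"zp":{"gv":69,"ipj":63,"jo":29,"l":61}}
After op 10 (add /zp/xao 58): {"ox":22,"q":51,"zp":{"gv":69,"ipj":63,"jo":29,"l":61,"xao":58}}
After op 11 (replace /zp 20): {"ox":22,"q":51,"zp":20}
After op 12 (remove /zp): {"ox":22,"q":51}
After op 13 (replace /q 74): {"ox":22,"q":74}
After op 14 (add /tsb 47): {"ox":22,"q":74,"tsb":47}
After op 15 (replace /tsb 73): {"ox":22,"q":74,"tsb":73}
After op 16 (replace /q 27): {"ox":22,"q":27,"tsb":73}
After op 17 (remove /q): {"ox":22,"tsb":73}
After op 18 (replace /ox 90): {"ox":90,"tsb":73}
After op 19 (add /s 20): {"ox":90,"s":20,"tsb":73}
After op 20 (replace /tsb 87): {"ox":90,"s":20,"tsb":87}
After op 21 (add /ll 14): {"ll":14,"ox":90,"s":20,"tsb":87}
After op 22 (replace /ll 17): {"ll":17,"ox":90,"s":20,"tsb":87}
After op 23 (remove /ll): {"ox":90,"s":20,"tsb":87}
After op 24 (add /tsb 96): {"ox":90,"s":20,"tsb":96}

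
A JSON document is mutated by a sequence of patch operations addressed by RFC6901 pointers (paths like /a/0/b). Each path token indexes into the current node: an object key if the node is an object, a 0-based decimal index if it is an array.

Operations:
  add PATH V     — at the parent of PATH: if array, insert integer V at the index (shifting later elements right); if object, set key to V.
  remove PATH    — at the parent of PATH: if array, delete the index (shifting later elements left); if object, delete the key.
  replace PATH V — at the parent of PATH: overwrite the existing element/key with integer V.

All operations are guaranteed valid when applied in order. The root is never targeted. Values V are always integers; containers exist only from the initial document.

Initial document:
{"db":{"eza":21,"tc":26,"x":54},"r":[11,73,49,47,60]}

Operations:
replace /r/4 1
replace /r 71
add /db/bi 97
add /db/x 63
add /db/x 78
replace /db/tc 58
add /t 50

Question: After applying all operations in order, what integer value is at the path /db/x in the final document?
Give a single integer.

After op 1 (replace /r/4 1): {"db":{"eza":21,"tc":26,"x":54},"r":[11,73,49,47,1]}
After op 2 (replace /r 71): {"db":{"eza":21,"tc":26,"x":54},"r":71}
After op 3 (add /db/bi 97): {"db":{"bi":97,"eza":21,"tc":26,"x":54},"r":71}
After op 4 (add /db/x 63): {"db":{"bi":97,"eza":21,"tc":26,"x":63},"r":71}
After op 5 (add /db/x 78): {"db":{"bi":97,"eza":21,"tc":26,"x":78},"r":71}
After op 6 (replace /db/tc 58): {"db":{"bi":97,"eza":21,"tc":58,"x":78},"r":71}
After op 7 (add /t 50): {"db":{"bi":97,"eza":21,"tc":58,"x":78},"r":71,"t":50}
Value at /db/x: 78

Answer: 78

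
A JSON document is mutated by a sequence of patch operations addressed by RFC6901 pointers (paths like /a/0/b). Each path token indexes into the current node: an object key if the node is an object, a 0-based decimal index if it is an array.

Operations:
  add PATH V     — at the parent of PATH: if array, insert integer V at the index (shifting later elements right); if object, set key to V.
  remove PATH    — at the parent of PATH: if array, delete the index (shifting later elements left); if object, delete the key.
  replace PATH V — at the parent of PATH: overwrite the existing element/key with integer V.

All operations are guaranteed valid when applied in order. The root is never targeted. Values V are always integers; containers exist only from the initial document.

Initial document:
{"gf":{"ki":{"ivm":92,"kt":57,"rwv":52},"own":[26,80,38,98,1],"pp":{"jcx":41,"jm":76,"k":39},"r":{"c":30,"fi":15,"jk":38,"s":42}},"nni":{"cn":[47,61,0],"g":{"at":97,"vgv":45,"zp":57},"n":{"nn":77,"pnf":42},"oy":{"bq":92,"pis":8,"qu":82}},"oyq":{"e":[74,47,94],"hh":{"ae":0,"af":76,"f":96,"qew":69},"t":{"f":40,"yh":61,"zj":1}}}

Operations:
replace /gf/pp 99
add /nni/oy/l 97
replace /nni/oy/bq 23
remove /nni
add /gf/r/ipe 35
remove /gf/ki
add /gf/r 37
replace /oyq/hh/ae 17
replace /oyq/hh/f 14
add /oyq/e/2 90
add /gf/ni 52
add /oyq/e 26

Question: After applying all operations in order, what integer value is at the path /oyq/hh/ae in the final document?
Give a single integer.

After op 1 (replace /gf/pp 99): {"gf":{"ki":{"ivm":92,"kt":57,"rwv":52},"own":[26,80,38,98,1],"pp":99,"r":{"c":30,"fi":15,"jk":38,"s":42}},"nni":{"cn":[47,61,0],"g":{"at":97,"vgv":45,"zp":57},"n":{"nn":77,"pnf":42},"oy":{"bq":92,"pis":8,"qu":82}},"oyq":{"e":[74,47,94],"hh":{"ae":0,"af":76,"f":96,"qew":69},"t":{"f":40,"yh":61,"zj":1}}}
After op 2 (add /nni/oy/l 97): {"gf":{"ki":{"ivm":92,"kt":57,"rwv":52},"own":[26,80,38,98,1],"pp":99,"r":{"c":30,"fi":15,"jk":38,"s":42}},"nni":{"cn":[47,61,0],"g":{"at":97,"vgv":45,"zp":57},"n":{"nn":77,"pnf":42},"oy":{"bq":92,"l":97,"pis":8,"qu":82}},"oyq":{"e":[74,47,94],"hh":{"ae":0,"af":76,"f":96,"qew":69},"t":{"f":40,"yh":61,"zj":1}}}
After op 3 (replace /nni/oy/bq 23): {"gf":{"ki":{"ivm":92,"kt":57,"rwv":52},"own":[26,80,38,98,1],"pp":99,"r":{"c":30,"fi":15,"jk":38,"s":42}},"nni":{"cn":[47,61,0],"g":{"at":97,"vgv":45,"zp":57},"n":{"nn":77,"pnf":42},"oy":{"bq":23,"l":97,"pis":8,"qu":82}},"oyq":{"e":[74,47,94],"hh":{"ae":0,"af":76,"f":96,"qew":69},"t":{"f":40,"yh":61,"zj":1}}}
After op 4 (remove /nni): {"gf":{"ki":{"ivm":92,"kt":57,"rwv":52},"own":[26,80,38,98,1],"pp":99,"r":{"c":30,"fi":15,"jk":38,"s":42}},"oyq":{"e":[74,47,94],"hh":{"ae":0,"af":76,"f":96,"qew":69},"t":{"f":40,"yh":61,"zj":1}}}
After op 5 (add /gf/r/ipe 35): {"gf":{"ki":{"ivm":92,"kt":57,"rwv":52},"own":[26,80,38,98,1],"pp":99,"r":{"c":30,"fi":15,"ipe":35,"jk":38,"s":42}},"oyq":{"e":[74,47,94],"hh":{"ae":0,"af":76,"f":96,"qew":69},"t":{"f":40,"yh":61,"zj":1}}}
After op 6 (remove /gf/ki): {"gf":{"own":[26,80,38,98,1],"pp":99,"r":{"c":30,"fi":15,"ipe":35,"jk":38,"s":42}},"oyq":{"e":[74,47,94],"hh":{"ae":0,"af":76,"f":96,"qew":69},"t":{"f":40,"yh":61,"zj":1}}}
After op 7 (add /gf/r 37): {"gf":{"own":[26,80,38,98,1],"pp":99,"r":37},"oyq":{"e":[74,47,94],"hh":{"ae":0,"af":76,"f":96,"qew":69},"t":{"f":40,"yh":61,"zj":1}}}
After op 8 (replace /oyq/hh/ae 17): {"gf":{"own":[26,80,38,98,1],"pp":99,"r":37},"oyq":{"e":[74,47,94],"hh":{"ae":17,"af":76,"f":96,"qew":69},"t":{"f":40,"yh":61,"zj":1}}}
After op 9 (replace /oyq/hh/f 14): {"gf":{"own":[26,80,38,98,1],"pp":99,"r":37},"oyq":{"e":[74,47,94],"hh":{"ae":17,"af":76,"f":14,"qew":69},"t":{"f":40,"yh":61,"zj":1}}}
After op 10 (add /oyq/e/2 90): {"gf":{"own":[26,80,38,98,1],"pp":99,"r":37},"oyq":{"e":[74,47,90,94],"hh":{"ae":17,"af":76,"f":14,"qew":69},"t":{"f":40,"yh":61,"zj":1}}}
After op 11 (add /gf/ni 52): {"gf":{"ni":52,"own":[26,80,38,98,1],"pp":99,"r":37},"oyq":{"e":[74,47,90,94],"hh":{"ae":17,"af":76,"f":14,"qew":69},"t":{"f":40,"yh":61,"zj":1}}}
After op 12 (add /oyq/e 26): {"gf":{"ni":52,"own":[26,80,38,98,1],"pp":99,"r":37},"oyq":{"e":26,"hh":{"ae":17,"af":76,"f":14,"qew":69},"t":{"f":40,"yh":61,"zj":1}}}
Value at /oyq/hh/ae: 17

Answer: 17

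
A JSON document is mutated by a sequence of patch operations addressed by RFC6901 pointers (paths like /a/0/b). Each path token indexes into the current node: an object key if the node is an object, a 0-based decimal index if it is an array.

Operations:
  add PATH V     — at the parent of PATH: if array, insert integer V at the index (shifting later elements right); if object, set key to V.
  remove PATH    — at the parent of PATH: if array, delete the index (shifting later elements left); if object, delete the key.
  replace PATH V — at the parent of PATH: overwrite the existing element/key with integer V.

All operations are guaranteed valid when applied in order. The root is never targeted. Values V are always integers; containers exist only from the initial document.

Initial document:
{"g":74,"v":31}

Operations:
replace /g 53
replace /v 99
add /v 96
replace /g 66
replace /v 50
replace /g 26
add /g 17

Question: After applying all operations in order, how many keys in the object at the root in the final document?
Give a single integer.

After op 1 (replace /g 53): {"g":53,"v":31}
After op 2 (replace /v 99): {"g":53,"v":99}
After op 3 (add /v 96): {"g":53,"v":96}
After op 4 (replace /g 66): {"g":66,"v":96}
After op 5 (replace /v 50): {"g":66,"v":50}
After op 6 (replace /g 26): {"g":26,"v":50}
After op 7 (add /g 17): {"g":17,"v":50}
Size at the root: 2

Answer: 2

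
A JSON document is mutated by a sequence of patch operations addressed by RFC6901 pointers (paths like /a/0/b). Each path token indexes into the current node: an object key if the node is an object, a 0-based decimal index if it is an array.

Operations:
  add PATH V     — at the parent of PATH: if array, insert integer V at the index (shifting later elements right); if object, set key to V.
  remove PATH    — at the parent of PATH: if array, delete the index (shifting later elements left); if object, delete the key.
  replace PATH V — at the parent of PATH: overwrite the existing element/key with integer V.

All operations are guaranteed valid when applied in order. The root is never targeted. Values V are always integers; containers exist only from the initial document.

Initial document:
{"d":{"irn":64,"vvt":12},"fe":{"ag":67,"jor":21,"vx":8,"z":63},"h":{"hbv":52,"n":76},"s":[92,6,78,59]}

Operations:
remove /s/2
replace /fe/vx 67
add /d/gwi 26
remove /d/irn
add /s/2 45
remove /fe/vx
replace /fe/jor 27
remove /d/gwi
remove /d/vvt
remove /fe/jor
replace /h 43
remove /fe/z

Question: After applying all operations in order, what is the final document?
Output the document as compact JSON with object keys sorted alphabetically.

Answer: {"d":{},"fe":{"ag":67},"h":43,"s":[92,6,45,59]}

Derivation:
After op 1 (remove /s/2): {"d":{"irn":64,"vvt":12},"fe":{"ag":67,"jor":21,"vx":8,"z":63},"h":{"hbv":52,"n":76},"s":[92,6,59]}
After op 2 (replace /fe/vx 67): {"d":{"irn":64,"vvt":12},"fe":{"ag":67,"jor":21,"vx":67,"z":63},"h":{"hbv":52,"n":76},"s":[92,6,59]}
After op 3 (add /d/gwi 26): {"d":{"gwi":26,"irn":64,"vvt":12},"fe":{"ag":67,"jor":21,"vx":67,"z":63},"h":{"hbv":52,"n":76},"s":[92,6,59]}
After op 4 (remove /d/irn): {"d":{"gwi":26,"vvt":12},"fe":{"ag":67,"jor":21,"vx":67,"z":63},"h":{"hbv":52,"n":76},"s":[92,6,59]}
After op 5 (add /s/2 45): {"d":{"gwi":26,"vvt":12},"fe":{"ag":67,"jor":21,"vx":67,"z":63},"h":{"hbv":52,"n":76},"s":[92,6,45,59]}
After op 6 (remove /fe/vx): {"d":{"gwi":26,"vvt":12},"fe":{"ag":67,"jor":21,"z":63},"h":{"hbv":52,"n":76},"s":[92,6,45,59]}
After op 7 (replace /fe/jor 27): {"d":{"gwi":26,"vvt":12},"fe":{"ag":67,"jor":27,"z":63},"h":{"hbv":52,"n":76},"s":[92,6,45,59]}
After op 8 (remove /d/gwi): {"d":{"vvt":12},"fe":{"ag":67,"jor":27,"z":63},"h":{"hbv":52,"n":76},"s":[92,6,45,59]}
After op 9 (remove /d/vvt): {"d":{},"fe":{"ag":67,"jor":27,"z":63},"h":{"hbv":52,"n":76},"s":[92,6,45,59]}
After op 10 (remove /fe/jor): {"d":{},"fe":{"ag":67,"z":63},"h":{"hbv":52,"n":76},"s":[92,6,45,59]}
After op 11 (replace /h 43): {"d":{},"fe":{"ag":67,"z":63},"h":43,"s":[92,6,45,59]}
After op 12 (remove /fe/z): {"d":{},"fe":{"ag":67},"h":43,"s":[92,6,45,59]}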